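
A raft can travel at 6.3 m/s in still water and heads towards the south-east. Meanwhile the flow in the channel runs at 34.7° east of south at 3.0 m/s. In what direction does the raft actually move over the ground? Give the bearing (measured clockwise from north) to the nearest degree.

138°

Taking east as x and north as y: velocity relative to the water = (4.455, -4.455) m/s; the water relative to ground = (1.708, -2.466) m/s.
Velocity relative to ground = (4.455, -4.455) + (1.708, -2.466) = (6.163, -6.921) m/s.
Bearing = atan2(6.16, -6.92) = 138.32° clockwise from north.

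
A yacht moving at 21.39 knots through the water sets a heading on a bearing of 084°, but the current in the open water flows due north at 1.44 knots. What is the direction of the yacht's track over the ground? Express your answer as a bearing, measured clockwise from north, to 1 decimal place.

Taking east as x and north as y: velocity relative to the water = (21.273, 2.236) knots; the water relative to ground = (0.000, 1.440) knots.
Velocity relative to ground = (21.273, 2.236) + (0.000, 1.440) = (21.273, 3.676) knots.
Bearing = atan2(21.27, 3.68) = 80.20° clockwise from north.

080.2°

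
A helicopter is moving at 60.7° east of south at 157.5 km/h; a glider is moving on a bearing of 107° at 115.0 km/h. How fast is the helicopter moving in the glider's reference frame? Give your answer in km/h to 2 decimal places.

Taking east as x and north as y: helicopter velocity = (137.351, -77.078) km/h; glider velocity = (109.975, -33.623) km/h.
Velocity of helicopter relative to glider = (137.351, -77.078) − (109.975, -33.623) = (27.376, -43.455) km/h.
Magnitude = |(27.376, -43.455)| = 51.359 km/h.

51.36 km/h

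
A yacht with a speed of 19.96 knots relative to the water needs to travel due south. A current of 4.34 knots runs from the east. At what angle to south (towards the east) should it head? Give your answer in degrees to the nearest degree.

13°

The current pushes perpendicular to the desired track; the heading must have a component into the current equal to 4.34 knots: 19.96 sin θ = 4.34.
sin θ = 0.2174, so θ = 12.558°.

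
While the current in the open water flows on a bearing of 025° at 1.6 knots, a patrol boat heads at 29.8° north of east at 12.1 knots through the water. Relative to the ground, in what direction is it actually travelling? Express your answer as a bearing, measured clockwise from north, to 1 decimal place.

056.3°

Taking east as x and north as y: velocity relative to the water = (10.500, 6.013) knots; the water relative to ground = (0.676, 1.450) knots.
Velocity relative to ground = (10.500, 6.013) + (0.676, 1.450) = (11.176, 7.463) knots.
Bearing = atan2(11.18, 7.46) = 56.26° clockwise from north.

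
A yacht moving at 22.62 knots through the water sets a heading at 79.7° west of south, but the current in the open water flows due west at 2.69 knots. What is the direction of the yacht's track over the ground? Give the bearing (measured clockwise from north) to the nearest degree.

Taking east as x and north as y: velocity relative to the water = (-22.255, -4.045) knots; the water relative to ground = (-2.690, 0.000) knots.
Velocity relative to ground = (-22.255, -4.045) + (-2.690, 0.000) = (-24.945, -4.045) knots.
Bearing = atan2(-24.95, -4.04) = 260.79° clockwise from north.

261°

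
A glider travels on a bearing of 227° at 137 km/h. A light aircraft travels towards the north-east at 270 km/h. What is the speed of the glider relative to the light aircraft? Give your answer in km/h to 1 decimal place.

Taking east as x and north as y: glider velocity = (-100.195, -93.434) km/h; light aircraft velocity = (190.919, 190.919) km/h.
Velocity of glider relative to light aircraft = (-100.195, -93.434) − (190.919, 190.919) = (-291.114, -284.353) km/h.
Magnitude = |(-291.114, -284.353)| = 406.945 km/h.

406.9 km/h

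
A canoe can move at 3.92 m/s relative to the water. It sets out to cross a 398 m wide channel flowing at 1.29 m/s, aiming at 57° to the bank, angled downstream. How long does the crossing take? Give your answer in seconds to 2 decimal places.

121.06 s

The component of the canoe's velocity perpendicular to the bank is 3.92 × sin 57° = 3.288 m/s.
Only the cross-stream component determines the crossing time; the current contributes nothing perpendicular to the bank.
Time = 398 / 3.288 = 121.061 s.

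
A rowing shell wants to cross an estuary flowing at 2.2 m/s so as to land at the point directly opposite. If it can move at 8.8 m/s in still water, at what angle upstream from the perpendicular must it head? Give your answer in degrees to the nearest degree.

To cancel the current, the upstream component of the rowing shell's velocity must equal the flow: 8.8 sin θ = 2.2.
sin θ = 2.2 / 8.8 = 0.2500.
θ = arcsin(0.2500) = 14.478°.

14°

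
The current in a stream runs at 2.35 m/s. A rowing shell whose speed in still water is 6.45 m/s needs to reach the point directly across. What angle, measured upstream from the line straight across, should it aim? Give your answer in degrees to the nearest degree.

To cancel the current, the upstream component of the rowing shell's velocity must equal the flow: 6.45 sin θ = 2.35.
sin θ = 2.35 / 6.45 = 0.3643.
θ = arcsin(0.3643) = 21.367°.

21°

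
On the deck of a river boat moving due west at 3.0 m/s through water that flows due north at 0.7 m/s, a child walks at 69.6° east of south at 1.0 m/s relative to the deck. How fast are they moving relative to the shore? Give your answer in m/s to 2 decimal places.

In east/north components (m/s): child relative to river boat = (0.937, -0.349); river boat relative to water = (-3.000, 0.000); water relative to ground = (0.000, 0.700).
Sum = (-2.063, 0.351) m/s.
Speed = |(-2.063, 0.351)| = 2.092 m/s.

2.09 m/s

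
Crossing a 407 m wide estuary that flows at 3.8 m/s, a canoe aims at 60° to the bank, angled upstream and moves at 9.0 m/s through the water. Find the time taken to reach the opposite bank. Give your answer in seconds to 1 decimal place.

52.2 s

The component of the canoe's velocity perpendicular to the bank is 9.0 × sin 60° = 7.794 m/s.
Only the cross-stream component determines the crossing time; the current contributes nothing perpendicular to the bank.
Time = 407 / 7.794 = 52.218 s.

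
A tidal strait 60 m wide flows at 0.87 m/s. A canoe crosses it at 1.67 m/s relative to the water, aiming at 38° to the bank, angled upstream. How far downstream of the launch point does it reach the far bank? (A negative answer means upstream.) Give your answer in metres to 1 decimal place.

-26.0 m

Perpendicular speed = 1.028 m/s; crossing time = 60 / 1.028 = 58.357 s.
Net downstream speed = -0.446 m/s.
Drift = -0.446 × 58.357 = -26.026 m (upstream).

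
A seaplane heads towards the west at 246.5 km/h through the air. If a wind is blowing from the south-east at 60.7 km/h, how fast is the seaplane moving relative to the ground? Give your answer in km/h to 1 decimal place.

Taking east as x and north as y: velocity relative to the air = (-246.500, 0.000) km/h; the air relative to ground = (-42.921, 42.921) km/h.
Velocity relative to ground = (-246.500, 0.000) + (-42.921, 42.921) = (-289.421, 42.921) km/h.
Speed = |(-289.421, 42.921)| = 292.587 km/h.

292.6 km/h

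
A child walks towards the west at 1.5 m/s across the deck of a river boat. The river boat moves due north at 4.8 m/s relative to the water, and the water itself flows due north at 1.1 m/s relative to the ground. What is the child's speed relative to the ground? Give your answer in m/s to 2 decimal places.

In east/north components (m/s): child relative to river boat = (-1.500, 0.000); river boat relative to water = (0.000, 4.800); water relative to ground = (0.000, 1.100).
Sum = (-1.500, 5.900) m/s.
Speed = |(-1.500, 5.900)| = 6.088 m/s.

6.09 m/s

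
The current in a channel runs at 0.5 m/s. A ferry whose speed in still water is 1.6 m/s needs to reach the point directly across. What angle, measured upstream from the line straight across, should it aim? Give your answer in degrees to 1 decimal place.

To cancel the current, the upstream component of the ferry's velocity must equal the flow: 1.6 sin θ = 0.5.
sin θ = 0.5 / 1.6 = 0.3125.
θ = arcsin(0.3125) = 18.210°.

18.2°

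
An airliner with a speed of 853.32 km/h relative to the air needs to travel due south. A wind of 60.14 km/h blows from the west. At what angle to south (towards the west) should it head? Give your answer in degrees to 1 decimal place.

The wind pushes perpendicular to the desired track; the heading must have a component into the wind equal to 60.14 km/h: 853.32 sin θ = 60.14.
sin θ = 0.0705, so θ = 4.041°.

4.0°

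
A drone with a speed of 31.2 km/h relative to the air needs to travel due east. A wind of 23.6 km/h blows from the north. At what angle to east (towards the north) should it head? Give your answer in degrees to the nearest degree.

The wind pushes perpendicular to the desired track; the heading must have a component into the wind equal to 23.6 km/h: 31.2 sin θ = 23.6.
sin θ = 0.7564, so θ = 49.149°.

49°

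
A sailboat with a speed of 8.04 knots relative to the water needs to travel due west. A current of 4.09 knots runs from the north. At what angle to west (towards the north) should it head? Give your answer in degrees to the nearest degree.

The current pushes perpendicular to the desired track; the heading must have a component into the current equal to 4.09 knots: 8.04 sin θ = 4.09.
sin θ = 0.5087, so θ = 30.578°.

31°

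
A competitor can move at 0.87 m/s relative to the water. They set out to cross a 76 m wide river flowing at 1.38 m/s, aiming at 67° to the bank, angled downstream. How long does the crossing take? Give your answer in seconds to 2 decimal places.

The component of the competitor's velocity perpendicular to the bank is 0.87 × sin 67° = 0.801 m/s.
The flow acts along the bank and has no component across it.
Time = 76 / 0.801 = 94.900 s.

94.90 s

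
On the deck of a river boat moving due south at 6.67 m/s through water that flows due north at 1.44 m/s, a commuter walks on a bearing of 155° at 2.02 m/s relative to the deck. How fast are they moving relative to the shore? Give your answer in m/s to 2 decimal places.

7.11 m/s

In east/north components (m/s): commuter relative to river boat = (0.854, -1.831); river boat relative to water = (0.000, -6.670); water relative to ground = (0.000, 1.440).
Sum = (0.854, -7.061) m/s.
Speed = |(0.854, -7.061)| = 7.112 m/s.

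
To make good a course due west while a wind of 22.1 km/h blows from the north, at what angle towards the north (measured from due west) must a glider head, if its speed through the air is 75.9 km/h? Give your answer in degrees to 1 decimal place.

16.9°

The wind pushes perpendicular to the desired track; the heading must have a component into the wind equal to 22.1 km/h: 75.9 sin θ = 22.1.
sin θ = 0.2912, so θ = 16.928°.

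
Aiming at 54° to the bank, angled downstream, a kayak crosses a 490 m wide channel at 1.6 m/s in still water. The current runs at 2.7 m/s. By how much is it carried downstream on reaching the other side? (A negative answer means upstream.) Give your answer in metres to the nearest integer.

Perpendicular speed = 1.294 m/s; crossing time = 490 / 1.294 = 378.546 s.
Net downstream speed = 3.640 m/s.
Drift = 3.640 × 378.546 = 1378.080 m (downstream).

1378 m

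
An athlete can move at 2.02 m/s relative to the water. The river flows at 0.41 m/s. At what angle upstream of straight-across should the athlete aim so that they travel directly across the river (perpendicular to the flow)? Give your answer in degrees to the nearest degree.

12°

To cancel the current, the upstream component of the athlete's velocity must equal the flow: 2.02 sin θ = 0.41.
sin θ = 0.41 / 2.02 = 0.2030.
θ = arcsin(0.2030) = 11.711°.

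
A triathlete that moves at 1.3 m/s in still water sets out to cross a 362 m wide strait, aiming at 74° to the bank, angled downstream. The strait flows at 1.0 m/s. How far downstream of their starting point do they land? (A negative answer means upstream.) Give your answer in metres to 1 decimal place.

393.5 m

Perpendicular speed = 1.250 m/s; crossing time = 362 / 1.250 = 289.683 s.
Net downstream speed = 1.358 m/s.
Drift = 1.358 × 289.683 = 393.485 m (downstream).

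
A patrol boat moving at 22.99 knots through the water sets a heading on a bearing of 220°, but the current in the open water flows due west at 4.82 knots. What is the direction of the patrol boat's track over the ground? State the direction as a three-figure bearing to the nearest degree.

228°

Taking east as x and north as y: velocity relative to the water = (-14.778, -17.611) knots; the water relative to ground = (-4.820, 0.000) knots.
Velocity relative to ground = (-14.778, -17.611) + (-4.820, 0.000) = (-19.598, -17.611) knots.
Bearing = atan2(-19.60, -17.61) = 228.06° clockwise from north.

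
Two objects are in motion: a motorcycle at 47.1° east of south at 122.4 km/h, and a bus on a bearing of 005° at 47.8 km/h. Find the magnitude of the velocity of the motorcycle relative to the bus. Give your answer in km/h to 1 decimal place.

156.4 km/h

Taking east as x and north as y: motorcycle velocity = (89.663, -83.320) km/h; bus velocity = (4.166, 47.618) km/h.
Velocity of motorcycle relative to bus = (89.663, -83.320) − (4.166, 47.618) = (85.497, -130.938) km/h.
Magnitude = |(85.497, -130.938)| = 156.380 km/h.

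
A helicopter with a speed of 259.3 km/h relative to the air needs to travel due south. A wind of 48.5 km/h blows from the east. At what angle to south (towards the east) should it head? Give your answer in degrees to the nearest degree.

11°

The wind pushes perpendicular to the desired track; the heading must have a component into the wind equal to 48.5 km/h: 259.3 sin θ = 48.5.
sin θ = 0.1870, so θ = 10.780°.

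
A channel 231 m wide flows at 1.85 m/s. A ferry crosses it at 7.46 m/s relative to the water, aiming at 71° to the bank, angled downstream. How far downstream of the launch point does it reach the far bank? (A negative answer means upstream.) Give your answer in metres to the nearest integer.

140 m

Perpendicular speed = 7.054 m/s; crossing time = 231 / 7.054 = 32.749 s.
Net downstream speed = 4.279 m/s.
Drift = 4.279 × 32.749 = 140.126 m (downstream).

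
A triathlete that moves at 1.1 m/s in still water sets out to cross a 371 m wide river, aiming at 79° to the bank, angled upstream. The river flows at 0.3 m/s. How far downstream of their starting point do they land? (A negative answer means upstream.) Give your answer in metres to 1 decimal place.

31.0 m

Perpendicular speed = 1.080 m/s; crossing time = 371 / 1.080 = 343.585 s.
Net downstream speed = 0.090 m/s.
Drift = 0.090 × 343.585 = 30.961 m (downstream).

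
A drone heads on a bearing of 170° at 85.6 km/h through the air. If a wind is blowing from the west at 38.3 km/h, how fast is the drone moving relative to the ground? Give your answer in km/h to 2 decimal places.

99.66 km/h

Taking east as x and north as y: velocity relative to the air = (14.864, -84.300) km/h; the air relative to ground = (38.300, 0.000) km/h.
Velocity relative to ground = (14.864, -84.300) + (38.300, 0.000) = (53.164, -84.300) km/h.
Speed = |(53.164, -84.300)| = 99.664 km/h.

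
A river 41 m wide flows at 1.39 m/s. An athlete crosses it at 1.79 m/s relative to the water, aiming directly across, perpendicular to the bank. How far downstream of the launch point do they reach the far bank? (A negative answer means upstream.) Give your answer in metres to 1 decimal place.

31.8 m

Perpendicular speed = 1.790 m/s; crossing time = 41 / 1.790 = 22.905 s.
Net downstream speed = 1.390 m/s.
Drift = 1.390 × 22.905 = 31.838 m (downstream).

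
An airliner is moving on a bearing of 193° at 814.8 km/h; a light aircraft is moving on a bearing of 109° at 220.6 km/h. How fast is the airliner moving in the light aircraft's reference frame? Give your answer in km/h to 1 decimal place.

Taking east as x and north as y: airliner velocity = (-183.290, -793.917) km/h; light aircraft velocity = (208.581, -71.820) km/h.
Velocity of airliner relative to light aircraft = (-183.290, -793.917) − (208.581, -71.820) = (-391.872, -722.096) km/h.
Magnitude = |(-391.872, -722.096)| = 821.576 km/h.

821.6 km/h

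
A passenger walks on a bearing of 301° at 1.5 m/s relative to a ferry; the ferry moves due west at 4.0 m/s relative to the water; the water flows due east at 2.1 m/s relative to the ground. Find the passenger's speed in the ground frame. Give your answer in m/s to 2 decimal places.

In east/north components (m/s): passenger relative to ferry = (-1.286, 0.773); ferry relative to water = (-4.000, 0.000); water relative to ground = (2.100, 0.000).
Sum = (-3.186, 0.773) m/s.
Speed = |(-3.186, 0.773)| = 3.278 m/s.

3.28 m/s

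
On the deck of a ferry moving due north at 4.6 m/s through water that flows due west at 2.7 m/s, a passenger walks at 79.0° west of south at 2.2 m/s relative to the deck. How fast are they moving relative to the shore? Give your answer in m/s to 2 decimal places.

In east/north components (m/s): passenger relative to ferry = (-2.160, -0.420); ferry relative to water = (0.000, 4.600); water relative to ground = (-2.700, 0.000).
Sum = (-4.860, 4.180) m/s.
Speed = |(-4.860, 4.180)| = 6.410 m/s.

6.41 m/s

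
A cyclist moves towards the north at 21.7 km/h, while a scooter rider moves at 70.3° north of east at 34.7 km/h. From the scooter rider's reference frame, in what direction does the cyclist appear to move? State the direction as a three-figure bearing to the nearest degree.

Taking east as x and north as y: cyclist velocity = (0.000, 21.700) km/h; scooter rider velocity = (11.697, 32.669) km/h.
Velocity of cyclist relative to scooter rider = (0.000, 21.700) − (11.697, 32.669) = (-11.697, -10.969) km/h.
Bearing = atan2(-11.70, -10.97) = 226.84° clockwise from north.

227°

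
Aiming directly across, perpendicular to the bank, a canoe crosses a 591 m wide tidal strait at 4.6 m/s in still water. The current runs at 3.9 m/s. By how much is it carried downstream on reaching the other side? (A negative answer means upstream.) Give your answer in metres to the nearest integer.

Perpendicular speed = 4.600 m/s; crossing time = 591 / 4.600 = 128.478 s.
Net downstream speed = 3.900 m/s.
Drift = 3.900 × 128.478 = 501.065 m (downstream).

501 m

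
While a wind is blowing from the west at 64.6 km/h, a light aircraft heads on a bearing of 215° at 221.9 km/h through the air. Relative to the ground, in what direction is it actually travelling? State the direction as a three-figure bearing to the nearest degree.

Taking east as x and north as y: velocity relative to the air = (-127.277, -181.770) km/h; the air relative to ground = (64.600, 0.000) km/h.
Velocity relative to ground = (-127.277, -181.770) + (64.600, 0.000) = (-62.677, -181.770) km/h.
Bearing = atan2(-62.68, -181.77) = 199.02° clockwise from north.

199°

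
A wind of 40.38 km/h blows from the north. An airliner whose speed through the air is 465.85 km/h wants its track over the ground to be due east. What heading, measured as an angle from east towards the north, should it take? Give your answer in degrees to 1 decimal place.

5.0°

The wind pushes perpendicular to the desired track; the heading must have a component into the wind equal to 40.38 km/h: 465.85 sin θ = 40.38.
sin θ = 0.0867, so θ = 4.973°.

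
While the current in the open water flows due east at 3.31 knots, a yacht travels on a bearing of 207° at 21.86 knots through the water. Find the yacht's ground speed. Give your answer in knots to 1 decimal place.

20.6 knots

Taking east as x and north as y: velocity relative to the water = (-9.924, -19.477) knots; the water relative to ground = (3.310, 0.000) knots.
Velocity relative to ground = (-9.924, -19.477) + (3.310, 0.000) = (-6.614, -19.477) knots.
Speed = |(-6.614, -19.477)| = 20.570 knots.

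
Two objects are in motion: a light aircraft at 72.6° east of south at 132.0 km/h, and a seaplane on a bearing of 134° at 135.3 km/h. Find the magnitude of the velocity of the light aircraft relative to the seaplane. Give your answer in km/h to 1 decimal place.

61.6 km/h

Taking east as x and north as y: light aircraft velocity = (125.960, -39.473) km/h; seaplane velocity = (97.327, -93.987) km/h.
Velocity of light aircraft relative to seaplane = (125.960, -39.473) − (97.327, -93.987) = (28.633, 54.514) km/h.
Magnitude = |(28.633, 54.514)| = 61.576 km/h.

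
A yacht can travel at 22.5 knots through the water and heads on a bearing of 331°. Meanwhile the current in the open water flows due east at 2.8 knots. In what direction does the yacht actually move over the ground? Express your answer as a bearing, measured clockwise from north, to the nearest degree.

Taking east as x and north as y: velocity relative to the water = (-10.908, 19.679) knots; the water relative to ground = (2.800, 0.000) knots.
Velocity relative to ground = (-10.908, 19.679) + (2.800, 0.000) = (-8.108, 19.679) knots.
Bearing = atan2(-8.11, 19.68) = 337.61° clockwise from north.

338°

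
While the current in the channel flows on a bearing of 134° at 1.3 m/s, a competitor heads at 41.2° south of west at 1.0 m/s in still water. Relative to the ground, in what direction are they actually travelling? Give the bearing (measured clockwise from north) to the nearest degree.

Taking east as x and north as y: velocity relative to the water = (-0.752, -0.659) m/s; the water relative to ground = (0.935, -0.903) m/s.
Velocity relative to ground = (-0.752, -0.659) + (0.935, -0.903) = (0.183, -1.562) m/s.
Bearing = atan2(0.18, -1.56) = 173.33° clockwise from north.

173°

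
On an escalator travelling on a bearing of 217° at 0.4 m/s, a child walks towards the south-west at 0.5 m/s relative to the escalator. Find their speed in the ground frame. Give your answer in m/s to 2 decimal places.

Taking east as x and north as y: escalator velocity = (-0.241, -0.319) m/s; child velocity relative to escalator = (-0.354, -0.354) m/s.
Velocity relative to ground = (-0.241, -0.319) + (-0.354, -0.354) = (-0.594, -0.673) m/s.
Speed = |(-0.594, -0.673)| = 0.898 m/s.

0.90 m/s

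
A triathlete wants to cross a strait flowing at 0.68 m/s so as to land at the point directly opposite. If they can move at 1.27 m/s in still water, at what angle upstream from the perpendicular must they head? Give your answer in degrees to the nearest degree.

To cancel the current, the upstream component of the triathlete's velocity must equal the flow: 1.27 sin θ = 0.68.
sin θ = 0.68 / 1.27 = 0.5354.
θ = arcsin(0.5354) = 32.373°.

32°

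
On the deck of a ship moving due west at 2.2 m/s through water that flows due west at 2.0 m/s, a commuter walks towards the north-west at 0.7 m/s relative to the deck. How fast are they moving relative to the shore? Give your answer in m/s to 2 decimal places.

In east/north components (m/s): commuter relative to ship = (-0.495, 0.495); ship relative to water = (-2.200, 0.000); water relative to ground = (-2.000, 0.000).
Sum = (-4.695, 0.495) m/s.
Speed = |(-4.695, 0.495)| = 4.721 m/s.

4.72 m/s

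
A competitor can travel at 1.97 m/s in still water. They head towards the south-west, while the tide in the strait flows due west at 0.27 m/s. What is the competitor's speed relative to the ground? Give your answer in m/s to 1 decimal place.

Taking east as x and north as y: velocity relative to the water = (-1.393, -1.393) m/s; the water relative to ground = (-0.270, 0.000) m/s.
Velocity relative to ground = (-1.393, -1.393) + (-0.270, 0.000) = (-1.663, -1.393) m/s.
Speed = |(-1.663, -1.393)| = 2.169 m/s.

2.2 m/s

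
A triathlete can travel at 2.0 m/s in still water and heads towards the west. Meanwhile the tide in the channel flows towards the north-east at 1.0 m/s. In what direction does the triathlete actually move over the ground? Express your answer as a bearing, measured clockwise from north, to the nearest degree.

299°

Taking east as x and north as y: velocity relative to the water = (-2.000, 0.000) m/s; the water relative to ground = (0.707, 0.707) m/s.
Velocity relative to ground = (-2.000, 0.000) + (0.707, 0.707) = (-1.293, 0.707) m/s.
Bearing = atan2(-1.29, 0.71) = 298.68° clockwise from north.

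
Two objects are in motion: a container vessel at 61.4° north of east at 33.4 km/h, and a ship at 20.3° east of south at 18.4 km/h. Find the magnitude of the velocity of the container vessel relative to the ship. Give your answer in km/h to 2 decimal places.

47.56 km/h

Taking east as x and north as y: container vessel velocity = (15.988, 29.325) km/h; ship velocity = (6.384, -17.257) km/h.
Velocity of container vessel relative to ship = (15.988, 29.325) − (6.384, -17.257) = (9.605, 46.582) km/h.
Magnitude = |(9.605, 46.582)| = 47.562 km/h.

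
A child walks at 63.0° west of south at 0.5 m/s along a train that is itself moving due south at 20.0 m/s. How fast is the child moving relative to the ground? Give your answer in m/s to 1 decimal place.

Taking east as x and north as y: train velocity = (0.000, -20.000) m/s; child velocity relative to train = (-0.446, -0.227) m/s.
Velocity relative to ground = (0.000, -20.000) + (-0.446, -0.227) = (-0.446, -20.227) m/s.
Speed = |(-0.446, -20.227)| = 20.232 m/s.

20.2 m/s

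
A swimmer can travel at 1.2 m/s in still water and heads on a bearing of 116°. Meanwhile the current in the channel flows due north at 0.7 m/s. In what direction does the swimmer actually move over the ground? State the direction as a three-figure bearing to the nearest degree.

Taking east as x and north as y: velocity relative to the water = (1.079, -0.526) m/s; the water relative to ground = (0.000, 0.700) m/s.
Velocity relative to ground = (1.079, -0.526) + (0.000, 0.700) = (1.079, 0.174) m/s.
Bearing = atan2(1.08, 0.17) = 80.84° clockwise from north.

081°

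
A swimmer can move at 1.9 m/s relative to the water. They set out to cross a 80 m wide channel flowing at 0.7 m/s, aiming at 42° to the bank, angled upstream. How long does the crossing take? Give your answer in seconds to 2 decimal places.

62.93 s

The component of the swimmer's velocity perpendicular to the bank is 1.9 × sin 42° = 1.271 m/s.
The flow acts along the bank and has no component across it.
Time = 80 / 1.271 = 62.925 s.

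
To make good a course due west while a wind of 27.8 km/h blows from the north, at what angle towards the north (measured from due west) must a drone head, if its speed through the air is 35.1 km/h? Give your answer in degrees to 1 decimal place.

The wind pushes perpendicular to the desired track; the heading must have a component into the wind equal to 27.8 km/h: 35.1 sin θ = 27.8.
sin θ = 0.7920, so θ = 52.375°.

52.4°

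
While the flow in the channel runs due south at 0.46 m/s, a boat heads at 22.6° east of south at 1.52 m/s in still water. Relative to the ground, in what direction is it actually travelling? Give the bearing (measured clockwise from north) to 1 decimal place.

Taking east as x and north as y: velocity relative to the water = (0.584, -1.403) m/s; the water relative to ground = (0.000, -0.460) m/s.
Velocity relative to ground = (0.584, -1.403) + (0.000, -0.460) = (0.584, -1.863) m/s.
Bearing = atan2(0.58, -1.86) = 162.59° clockwise from north.

162.6°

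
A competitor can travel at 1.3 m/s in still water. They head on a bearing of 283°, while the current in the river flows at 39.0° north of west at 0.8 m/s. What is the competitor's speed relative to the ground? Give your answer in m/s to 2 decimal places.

2.05 m/s

Taking east as x and north as y: velocity relative to the water = (-1.267, 0.292) m/s; the water relative to ground = (-0.622, 0.503) m/s.
Velocity relative to ground = (-1.267, 0.292) + (-0.622, 0.503) = (-1.888, 0.796) m/s.
Speed = |(-1.888, 0.796)| = 2.049 m/s.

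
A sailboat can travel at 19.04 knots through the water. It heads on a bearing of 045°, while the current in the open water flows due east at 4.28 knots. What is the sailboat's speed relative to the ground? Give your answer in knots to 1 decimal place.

Taking east as x and north as y: velocity relative to the water = (13.463, 13.463) knots; the water relative to ground = (4.280, 0.000) knots.
Velocity relative to ground = (13.463, 13.463) + (4.280, 0.000) = (17.743, 13.463) knots.
Speed = |(17.743, 13.463)| = 22.273 knots.

22.3 knots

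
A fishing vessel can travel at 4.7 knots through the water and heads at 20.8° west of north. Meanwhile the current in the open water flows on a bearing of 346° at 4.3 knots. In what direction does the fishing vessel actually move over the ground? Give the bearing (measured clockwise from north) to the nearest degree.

Taking east as x and north as y: velocity relative to the water = (-1.669, 4.394) knots; the water relative to ground = (-1.040, 4.172) knots.
Velocity relative to ground = (-1.669, 4.394) + (-1.040, 4.172) = (-2.709, 8.566) knots.
Bearing = atan2(-2.71, 8.57) = 342.45° clockwise from north.

342°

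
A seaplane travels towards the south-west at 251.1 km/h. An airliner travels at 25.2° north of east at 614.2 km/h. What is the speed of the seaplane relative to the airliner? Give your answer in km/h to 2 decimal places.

854.70 km/h

Taking east as x and north as y: seaplane velocity = (-177.555, -177.555) km/h; airliner velocity = (555.745, 261.514) km/h.
Velocity of seaplane relative to airliner = (-177.555, -177.555) − (555.745, 261.514) = (-733.299, -439.068) km/h.
Magnitude = |(-733.299, -439.068)| = 854.698 km/h.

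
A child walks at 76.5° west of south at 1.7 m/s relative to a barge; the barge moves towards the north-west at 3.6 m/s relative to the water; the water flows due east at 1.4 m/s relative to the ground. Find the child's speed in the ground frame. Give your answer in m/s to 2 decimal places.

In east/north components (m/s): child relative to barge = (-1.653, -0.397); barge relative to water = (-2.546, 2.546); water relative to ground = (1.400, 0.000).
Sum = (-2.799, 2.149) m/s.
Speed = |(-2.799, 2.149)| = 3.528 m/s.

3.53 m/s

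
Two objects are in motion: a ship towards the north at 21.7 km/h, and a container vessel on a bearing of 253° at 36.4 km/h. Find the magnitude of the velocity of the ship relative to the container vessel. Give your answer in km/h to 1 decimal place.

47.5 km/h

Taking east as x and north as y: ship velocity = (0.000, 21.700) km/h; container vessel velocity = (-34.809, -10.642) km/h.
Velocity of ship relative to container vessel = (0.000, 21.700) − (-34.809, -10.642) = (34.809, 32.342) km/h.
Magnitude = |(34.809, 32.342)| = 47.516 km/h.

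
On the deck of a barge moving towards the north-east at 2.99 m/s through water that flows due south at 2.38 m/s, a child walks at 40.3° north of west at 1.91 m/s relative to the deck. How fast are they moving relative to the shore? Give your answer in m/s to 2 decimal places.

1.17 m/s

In east/north components (m/s): child relative to barge = (-1.457, 1.235); barge relative to water = (2.114, 2.114); water relative to ground = (0.000, -2.380).
Sum = (0.658, 0.970) m/s.
Speed = |(0.658, 0.970)| = 1.172 m/s.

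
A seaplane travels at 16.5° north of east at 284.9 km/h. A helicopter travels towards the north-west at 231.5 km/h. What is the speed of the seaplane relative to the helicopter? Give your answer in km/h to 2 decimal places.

Taking east as x and north as y: seaplane velocity = (273.168, 80.916) km/h; helicopter velocity = (-163.695, 163.695) km/h.
Velocity of seaplane relative to helicopter = (273.168, 80.916) − (-163.695, 163.695) = (436.863, -82.779) km/h.
Magnitude = |(436.863, -82.779)| = 444.637 km/h.

444.64 km/h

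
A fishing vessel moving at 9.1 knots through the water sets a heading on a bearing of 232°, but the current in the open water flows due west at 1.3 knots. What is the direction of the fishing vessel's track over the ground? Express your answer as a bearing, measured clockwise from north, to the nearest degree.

237°

Taking east as x and north as y: velocity relative to the water = (-7.171, -5.603) knots; the water relative to ground = (-1.300, 0.000) knots.
Velocity relative to ground = (-7.171, -5.603) + (-1.300, 0.000) = (-8.471, -5.603) knots.
Bearing = atan2(-8.47, -5.60) = 236.52° clockwise from north.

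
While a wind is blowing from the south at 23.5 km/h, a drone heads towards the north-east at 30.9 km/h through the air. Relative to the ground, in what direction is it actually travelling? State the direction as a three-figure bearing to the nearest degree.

Taking east as x and north as y: velocity relative to the air = (21.850, 21.850) km/h; the air relative to ground = (0.000, 23.500) km/h.
Velocity relative to ground = (21.850, 21.850) + (0.000, 23.500) = (21.850, 45.350) km/h.
Bearing = atan2(21.85, 45.35) = 25.72° clockwise from north.

026°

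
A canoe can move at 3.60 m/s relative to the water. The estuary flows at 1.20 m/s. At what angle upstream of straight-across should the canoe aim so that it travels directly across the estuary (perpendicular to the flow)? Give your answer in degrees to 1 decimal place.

19.5°

To cancel the current, the upstream component of the canoe's velocity must equal the flow: 3.60 sin θ = 1.20.
sin θ = 1.20 / 3.60 = 0.3333.
θ = arcsin(0.3333) = 19.471°.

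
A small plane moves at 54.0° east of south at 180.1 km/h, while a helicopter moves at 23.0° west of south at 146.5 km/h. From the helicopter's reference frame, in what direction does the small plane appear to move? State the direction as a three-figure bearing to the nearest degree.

Taking east as x and north as y: small plane velocity = (145.704, -105.860) km/h; helicopter velocity = (-57.242, -134.854) km/h.
Velocity of small plane relative to helicopter = (145.704, -105.860) − (-57.242, -134.854) = (202.946, 28.994) km/h.
Bearing = atan2(202.95, 28.99) = 81.87° clockwise from north.

082°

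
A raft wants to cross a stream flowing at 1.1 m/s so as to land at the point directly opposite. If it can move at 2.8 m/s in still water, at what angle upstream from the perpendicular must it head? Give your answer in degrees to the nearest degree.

23°

To cancel the current, the upstream component of the raft's velocity must equal the flow: 2.8 sin θ = 1.1.
sin θ = 1.1 / 2.8 = 0.3929.
θ = arcsin(0.3929) = 23.132°.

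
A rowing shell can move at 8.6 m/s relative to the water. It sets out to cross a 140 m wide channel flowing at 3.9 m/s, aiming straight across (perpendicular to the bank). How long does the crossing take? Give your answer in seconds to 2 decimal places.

The component of the rowing shell's velocity perpendicular to the bank is 8.6 m/s.
The flow acts along the bank and has no component across it.
Time = 140 / 8.600 = 16.279 s.

16.28 s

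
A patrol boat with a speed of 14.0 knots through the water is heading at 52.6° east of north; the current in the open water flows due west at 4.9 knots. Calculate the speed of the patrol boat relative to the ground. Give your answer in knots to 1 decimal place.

10.5 knots

Taking east as x and north as y: velocity relative to the water = (11.122, 8.503) knots; the water relative to ground = (-4.900, 0.000) knots.
Velocity relative to ground = (11.122, 8.503) + (-4.900, 0.000) = (6.222, 8.503) knots.
Speed = |(6.222, 8.503)| = 10.536 knots.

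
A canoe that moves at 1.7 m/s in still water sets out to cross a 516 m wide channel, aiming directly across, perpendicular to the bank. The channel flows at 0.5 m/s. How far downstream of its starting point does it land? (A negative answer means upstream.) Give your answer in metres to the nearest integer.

152 m

Perpendicular speed = 1.700 m/s; crossing time = 516 / 1.700 = 303.529 s.
Net downstream speed = 0.500 m/s.
Drift = 0.500 × 303.529 = 151.765 m (downstream).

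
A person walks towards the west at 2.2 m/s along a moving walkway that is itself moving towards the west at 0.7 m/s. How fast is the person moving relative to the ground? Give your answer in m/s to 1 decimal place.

Taking east as x and north as y: moving walkway velocity = (-0.700, 0.000) m/s; person velocity relative to moving walkway = (-2.200, 0.000) m/s.
Velocity relative to ground = (-0.700, 0.000) + (-2.200, 0.000) = (-2.900, 0.000) m/s.
Speed = |(-2.900, 0.000)| = 2.900 m/s.

2.9 m/s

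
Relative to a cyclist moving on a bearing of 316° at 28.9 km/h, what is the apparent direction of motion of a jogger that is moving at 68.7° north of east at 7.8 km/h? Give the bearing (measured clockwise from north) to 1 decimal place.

Taking east as x and north as y: jogger velocity = (2.833, 7.267) km/h; cyclist velocity = (-20.076, 20.789) km/h.
Velocity of jogger relative to cyclist = (2.833, 7.267) − (-20.076, 20.789) = (22.909, -13.522) km/h.
Bearing = atan2(22.91, -13.52) = 120.55° clockwise from north.

120.6°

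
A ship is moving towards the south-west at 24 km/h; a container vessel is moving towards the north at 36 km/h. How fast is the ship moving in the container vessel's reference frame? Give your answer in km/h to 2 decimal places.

Taking east as x and north as y: ship velocity = (-16.971, -16.971) km/h; container vessel velocity = (0.000, 36.000) km/h.
Velocity of ship relative to container vessel = (-16.971, -16.971) − (0.000, 36.000) = (-16.971, -52.971) km/h.
Magnitude = |(-16.971, -52.971)| = 55.623 km/h.

55.62 km/h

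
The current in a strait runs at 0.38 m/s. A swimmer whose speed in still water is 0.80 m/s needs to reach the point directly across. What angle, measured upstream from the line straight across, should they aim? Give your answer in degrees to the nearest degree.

To cancel the current, the upstream component of the swimmer's velocity must equal the flow: 0.80 sin θ = 0.38.
sin θ = 0.38 / 0.80 = 0.4750.
θ = arcsin(0.4750) = 28.359°.

28°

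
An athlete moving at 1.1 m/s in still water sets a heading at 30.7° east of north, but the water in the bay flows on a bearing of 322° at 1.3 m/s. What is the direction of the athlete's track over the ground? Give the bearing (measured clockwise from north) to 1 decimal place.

Taking east as x and north as y: velocity relative to the water = (0.562, 0.946) m/s; the water relative to ground = (-0.800, 1.024) m/s.
Velocity relative to ground = (0.562, 0.946) + (-0.800, 1.024) = (-0.239, 1.970) m/s.
Bearing = atan2(-0.24, 1.97) = 353.09° clockwise from north.

353.1°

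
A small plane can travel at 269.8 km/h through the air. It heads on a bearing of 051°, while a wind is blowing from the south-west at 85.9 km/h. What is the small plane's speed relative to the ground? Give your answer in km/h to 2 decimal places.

Taking east as x and north as y: velocity relative to the air = (209.674, 169.791) km/h; the air relative to ground = (60.740, 60.740) km/h.
Velocity relative to ground = (209.674, 169.791) + (60.740, 60.740) = (270.414, 230.531) km/h.
Speed = |(270.414, 230.531)| = 355.343 km/h.

355.34 km/h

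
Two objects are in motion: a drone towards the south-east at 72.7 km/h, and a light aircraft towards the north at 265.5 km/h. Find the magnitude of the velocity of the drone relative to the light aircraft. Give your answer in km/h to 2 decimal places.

Taking east as x and north as y: drone velocity = (51.407, -51.407) km/h; light aircraft velocity = (0.000, 265.500) km/h.
Velocity of drone relative to light aircraft = (51.407, -51.407) − (0.000, 265.500) = (51.407, -316.907) km/h.
Magnitude = |(51.407, -316.907)| = 321.049 km/h.

321.05 km/h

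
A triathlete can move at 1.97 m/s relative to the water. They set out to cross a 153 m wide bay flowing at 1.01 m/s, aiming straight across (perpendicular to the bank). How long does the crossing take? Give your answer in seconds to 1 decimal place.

77.7 s

The component of the triathlete's velocity perpendicular to the bank is 1.97 m/s.
The current is parallel to the bank, so it does not affect the crossing time.
Time = 153 / 1.970 = 77.665 s.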